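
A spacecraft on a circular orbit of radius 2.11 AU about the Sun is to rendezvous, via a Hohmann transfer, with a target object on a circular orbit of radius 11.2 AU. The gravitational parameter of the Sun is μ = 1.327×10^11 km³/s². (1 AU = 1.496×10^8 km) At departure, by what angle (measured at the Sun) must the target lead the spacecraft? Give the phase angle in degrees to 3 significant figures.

φ = 97.6°

In km: r₁ = 2.11 × 1.496×10^8 = 3.15656×10^8 km; r₂ = 11.2 × 1.496×10^8 = 1.67552×10^9 km.
Transfer-ellipse semi-major axis a_t = (r₁ + r₂)/2 = (3.15656×10^8 + 1.67552×10^9)/2 = 9.95588×10^8 km.
The half-period of the transfer ellipse is t = π√(a_t³/μ) = 2.70916×10^8 s.
Target angular speed ω₂ = √(μ/r₂³) = 5.31142×10^-9 rad/s.
Angle swept by the target during transfer: ω₂·t = 1.43895 rad = 82.446°.
The spacecraft traverses 180° on the transfer ellipse, so the target must lead by 180° − 82.446° = 97.6°.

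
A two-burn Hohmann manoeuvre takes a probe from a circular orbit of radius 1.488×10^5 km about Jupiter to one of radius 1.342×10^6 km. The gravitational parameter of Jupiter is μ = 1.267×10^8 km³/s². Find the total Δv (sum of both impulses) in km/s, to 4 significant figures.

Transfer-ellipse semi-major axis a_t = (r₁ + r₂)/2 = (1.488×10^5 + 1.342×10^6)/2 = 7.454×10^5 km.
Circular speed at r₁: v₁ = √(μ/r₁) = √(1.267×10^8/1.488×10^5) = 29.180 km/s.
On the transfer ellipse at r₁, vis-viva equation gives v_p = √[μ(2/r₁ − 1/a_t)] = 39.153 km/s.
First burn Δv₁ = |v_p − v₁| = 9.973 km/s.
Circular speed at r₂: v₂ = √(μ/r₂) = 9.7165 km/s.
Transfer-orbit speed at r₂: v_a = √[μ(2/r₂ − 1/a_t)] = 4.3413 km/s.
Second burn Δv₂ = |v₂ − v_a| = 5.375 km/s.
Total Δv = Δv₁ + Δv₂ = 15.35 km/s.

Δv = 15.35 km/s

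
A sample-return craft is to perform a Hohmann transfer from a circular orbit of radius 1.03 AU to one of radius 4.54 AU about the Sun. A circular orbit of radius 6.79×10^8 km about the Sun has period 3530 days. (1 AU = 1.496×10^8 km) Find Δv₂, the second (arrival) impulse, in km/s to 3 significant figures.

Δv₂ = 5.48 km/s

From Kepler's third law T² = 4π²r³/μ at r = 6.79×10^8 km, T = 3530 days = 3530 × 86400 s = 3.04992×10^8 s: μ = 4π²r³/T² = 1.32859×10^11 km³/s².
In km: r₁ = 1.03 × 1.496×10^8 = 1.54088×10^8 km; r₂ = 4.54 × 1.496×10^8 = 6.79184×10^8 km.
The Hohmann ellipse has a_t = (r₁ + r₂)/2 = 4.16636×10^8 km.
Circular speed at r = 6.79184×10^8 km: v_c = √(μ/r) = 13.9863 km/s.
Transfer-orbit speed at the same r (vis-viva, a = a_t): v_t = √[μ(2/r − 1/a_t)] = 8.50567 km/s.
Δv₂ = |v_t − v_c| = |8.50567 − 13.9863| = 5.481 km/s.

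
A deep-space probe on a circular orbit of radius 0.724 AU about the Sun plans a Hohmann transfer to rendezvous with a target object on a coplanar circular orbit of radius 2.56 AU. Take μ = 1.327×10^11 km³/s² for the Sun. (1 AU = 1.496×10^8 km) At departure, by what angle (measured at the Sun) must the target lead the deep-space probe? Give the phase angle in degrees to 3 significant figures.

In km: r₁ = 0.724 × 1.496×10^8 = 1.083104×10^8 km; r₂ = 2.56 × 1.496×10^8 = 3.82976×10^8 km.
Transfer-ellipse semi-major axis a_t = (r₁ + r₂)/2 = (1.083104×10^8 + 3.82976×10^8)/2 = 2.456432×10^8 km.
Transfer time t = π√(a_t³/μ) = 3.3203×10^7 s.
The target's mean motion on its circular orbit is ω₂ = √(μ/r₂³) = 4.8605×10^-8 rad/s.
Angle swept by the target during transfer: ω₂·t = 1.6138 rad = 92.46°.
Arrival is 180° from departure on the ellipse, so φ = 180° − 92.46° = 87.5°.

φ = 87.5°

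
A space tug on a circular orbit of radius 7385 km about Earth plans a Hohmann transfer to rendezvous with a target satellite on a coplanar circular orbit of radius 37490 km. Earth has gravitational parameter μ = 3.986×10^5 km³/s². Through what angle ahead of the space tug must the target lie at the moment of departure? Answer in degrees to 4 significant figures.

Transfer-ellipse semi-major axis a_t = (r₁ + r₂)/2 = (7385 + 37490)/2 = 22437.5 km.
Transfer time t = π√(a_t³/μ) = 16724 s.
The target's mean motion on its circular orbit is ω₂ = √(μ/r₂³) = 8.6975×10^-5 rad/s.
Angle swept by the target during transfer: ω₂·t = 1.4546 rad = 83.34°.
Arrival is 180° from departure on the ellipse, so φ = 180° − 83.34° = 96.66°.

φ = 96.66°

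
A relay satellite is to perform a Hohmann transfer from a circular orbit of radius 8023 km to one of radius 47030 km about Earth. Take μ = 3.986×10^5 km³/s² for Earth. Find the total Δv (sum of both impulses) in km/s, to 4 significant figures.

Δv = 3.504 km/s

Semi-major axis of the transfer orbit: a_t = (8023 + 47030)/2 = 27526.5 km.
At r₁ the circular-orbit speed is v₁ = √(μ/r₁) = 7.04856 km/s.
On the transfer ellipse at r₁, v² = μ(2/r − 1/a) gives v_p = √[μ(2/r₁ − 1/a_t)] = 9.21324 km/s.
First burn Δv₁ = |v_p − v₁| = 2.1647 km/s.
At r₂, v₂ = √(μ/r₂) = 2.91126 km/s.
Transfer-orbit speed at r₂: v_a = √[μ(2/r₂ − 1/a_t)] = 1.57172 km/s.
Second burn Δv₂ = |v₂ − v_a| = 1.3395 km/s.
Δv = Δv₁ + Δv₂ = 2.1647 + 1.3395 = 3.504 km/s.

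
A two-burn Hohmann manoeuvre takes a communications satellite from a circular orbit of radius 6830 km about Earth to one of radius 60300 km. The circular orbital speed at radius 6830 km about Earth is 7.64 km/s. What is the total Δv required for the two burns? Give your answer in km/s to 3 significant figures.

From the circular-orbit relation v² = μ/r at r = 6830 km: μ = v²r = (7.64)² × 6830 = 3.98664×10^5 km³/s².
Semi-major axis of the transfer orbit: a_t = (6830 + 60300)/2 = 33565 km.
At r₁ the circular-orbit speed is v₁ = √(μ/r₁) = 7.64000 km/s.
Transfer-orbit speed at r₁ (vis-viva equation): v_p = √[μ(2/r₁ − 1/a_t)] = 10.2402 km/s.
First burn Δv₁ = |v_p − v₁| = 2.6002 km/s.
At r₂, v₂ = √(μ/r₂) = 2.5713 km/s.
Transfer-orbit speed at r₂: v_a = √[μ(2/r₂ − 1/a_t)] = 1.1599 km/s.
Second burn Δv₂ = |v₂ − v_a| = 1.4114 km/s.
Δv = Δv₁ + Δv₂ = 2.6002 + 1.4114 = 4.012 km/s.

Δv = 4.01 km/s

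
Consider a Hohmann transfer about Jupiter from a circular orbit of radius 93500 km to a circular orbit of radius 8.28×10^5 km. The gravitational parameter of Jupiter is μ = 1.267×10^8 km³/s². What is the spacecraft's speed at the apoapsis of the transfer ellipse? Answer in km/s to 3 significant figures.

The Hohmann ellipse has a_t = (r₁ + r₂)/2 = 4.6075×10^5 km.
The apoapsis of the transfer ellipse is at r = 8.280×10^5 km.
Vis-viva: v = √[μ(2/r − 1/a_t)] = √[1.267×10^8 × (2/8.280×10^5 − 1/4.6075×10^5)] = 5.572 km/s.

v = 5.57 km/s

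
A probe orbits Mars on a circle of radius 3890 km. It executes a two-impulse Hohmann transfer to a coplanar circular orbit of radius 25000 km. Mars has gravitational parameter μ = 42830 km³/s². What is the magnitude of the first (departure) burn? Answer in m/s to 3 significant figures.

Δv₁ = 1050 m/s

The Hohmann ellipse has a_t = (r₁ + r₂)/2 = 14445 km.
On the circular orbit at r = 3890 km, v_c = √(μ/r) = 3.318 km/s.
Transfer-orbit speed at the same r (vis-viva, a = a_t): v_t = √[μ(2/r − 1/a_t)] = 4.365 km/s.
Δv₁ = |v_t − v_c| = |4.365 − 3.318| = 1.047 km/s.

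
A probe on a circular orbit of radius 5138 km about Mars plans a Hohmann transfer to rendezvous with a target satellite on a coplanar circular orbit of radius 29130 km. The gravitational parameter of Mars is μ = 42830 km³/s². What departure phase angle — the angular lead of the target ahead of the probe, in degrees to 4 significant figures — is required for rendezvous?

φ = 98.80°

Semi-major axis of the transfer orbit: a_t = (5138 + 29130)/2 = 17134 km.
Transfer time t = π√(a_t³/μ) = 34046 s.
Target angular speed ω₂ = √(μ/r₂³) = 4.1626×10^-5 rad/s.
Angle swept by the target during transfer: ω₂·t = 1.4172 rad = 81.20°.
The probe traverses 180° on the transfer ellipse, so the target must lead by 180° − 81.20° = 98.80°.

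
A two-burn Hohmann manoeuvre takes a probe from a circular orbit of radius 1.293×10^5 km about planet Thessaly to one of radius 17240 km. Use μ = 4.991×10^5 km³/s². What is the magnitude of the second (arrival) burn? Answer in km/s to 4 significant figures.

Δv₂ = 1.767 km/s

The Hohmann ellipse has a_t = (r₁ + r₂)/2 = 73270 km.
Circular speed at r = 17240 km: v_c = √(μ/r) = 5.381 km/s.
Transfer-orbit speed at the same r (vis-viva, a = a_t): v_t = √[μ(2/r − 1/a_t)] = 7.148 km/s.
Δv₂ = |v_t − v_c| = |7.148 − 5.381| = 1.767 km/s.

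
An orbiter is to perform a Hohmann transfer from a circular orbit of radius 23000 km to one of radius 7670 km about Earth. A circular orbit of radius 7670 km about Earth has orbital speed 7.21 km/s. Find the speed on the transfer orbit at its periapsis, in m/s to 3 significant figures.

v = 8830 m/s

From the circular-orbit relation v² = μ/r at r = 7670 km: μ = v²r = (7.21)² × 7670 = 3.98718×10^5 km³/s².
The Hohmann ellipse has a_t = (r₁ + r₂)/2 = 15335 km.
At periapsis, r = 7670 km.
Applying v² = μ(2/r − 1/a_t): v = 8.830 km/s.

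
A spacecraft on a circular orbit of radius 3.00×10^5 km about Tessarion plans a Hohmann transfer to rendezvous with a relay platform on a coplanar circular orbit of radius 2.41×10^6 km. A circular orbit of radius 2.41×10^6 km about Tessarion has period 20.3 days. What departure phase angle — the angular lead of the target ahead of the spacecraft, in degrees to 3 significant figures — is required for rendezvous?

φ = 104°

From Kepler's third law T² = 4π²r³/μ at r = 2.41×10^6 km, T = 20.3 days = 20.3 × 86400 s = 1.75392×10^6 s: μ = 4π²r³/T² = 1.79635×10^8 km³/s².
The Hohmann ellipse has a_t = (r₁ + r₂)/2 = 1.355×10^6 km.
The half-period of the transfer ellipse is t = π√(a_t³/μ) = 3.6971×10^5 s.
Target angular speed ω₂ = √(μ/r₂³) = 3.5824×10^-6 rad/s.
Angle swept by the target during transfer: ω₂·t = 1.3244 rad = 75.88°.
Arrival is 180° from departure on the ellipse, so φ = 180° − 75.88° = 104°.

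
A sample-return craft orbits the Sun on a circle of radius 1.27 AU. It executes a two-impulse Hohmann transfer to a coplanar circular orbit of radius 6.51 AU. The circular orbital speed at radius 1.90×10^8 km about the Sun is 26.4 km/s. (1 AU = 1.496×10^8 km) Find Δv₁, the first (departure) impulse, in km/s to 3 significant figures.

From the circular-orbit relation v² = μ/r at r = 1.90×10^8 km: μ = v²r = (26.4)² × 1.90×10^8 = 1.32422×10^11 km³/s².
In km: r₁ = 1.27 × 1.496×10^8 = 1.89992×10^8 km; r₂ = 6.51 × 1.496×10^8 = 9.73896×10^8 km.
The Hohmann ellipse has a_t = (r₁ + r₂)/2 = 5.81944×10^8 km.
On the circular orbit at r = 1.89992×10^8 km, v_c = √(μ/r) = 26.401 km/s.
Transfer-orbit speed at the same r (vis-viva, a = a_t): v_t = √[μ(2/r − 1/a_t)] = 34.153 km/s.
Δv₁ = |v_t − v_c| = |34.153 − 26.401| = 7.752 km/s.

Δv₁ = 7.75 km/s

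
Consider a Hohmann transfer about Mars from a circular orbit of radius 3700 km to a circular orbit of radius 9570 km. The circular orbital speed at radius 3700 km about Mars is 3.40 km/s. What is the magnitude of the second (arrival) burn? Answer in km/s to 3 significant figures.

From the circular-orbit relation v² = μ/r at r = 3700 km: μ = v²r = (3.40)² × 3700 = 42772.0 km³/s².
Semi-major axis of the transfer orbit: a_t = (3700 + 9570)/2 = 6635 km.
Circular speed at r = 9570 km: v_c = √(μ/r) = 2.1141 km/s.
Vis-viva on the transfer ellipse at r = 9570 km gives v_t = √[μ(2/r − 1/a_t)] = 1.5787 km/s.
Δv₂ = |v_t − v_c| = |1.5787 − 2.1141| = 0.5354 km/s.

Δv₂ = 0.535 km/s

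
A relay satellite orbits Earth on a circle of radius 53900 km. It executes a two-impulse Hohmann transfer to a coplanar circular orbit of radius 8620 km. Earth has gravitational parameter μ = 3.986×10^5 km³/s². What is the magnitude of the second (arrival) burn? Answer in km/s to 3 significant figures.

Δv₂ = 2.13 km/s

Semi-major axis of the transfer orbit: a_t = (53900 + 8620)/2 = 31260 km.
On the circular orbit at r = 8620 km, v_c = √(μ/r) = 6.800 km/s.
Transfer-orbit speed at the same r (vis-viva, a = a_t): v_t = √[μ(2/r − 1/a_t)] = 8.929 km/s.
Δv₂ = |v_t − v_c| = |8.929 − 6.800| = 2.129 km/s.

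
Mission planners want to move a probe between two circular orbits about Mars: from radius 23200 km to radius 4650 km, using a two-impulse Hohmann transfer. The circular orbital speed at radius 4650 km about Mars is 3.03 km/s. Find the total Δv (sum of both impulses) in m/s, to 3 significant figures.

From the circular-orbit relation v² = μ/r at r = 4650 km: μ = v²r = (3.03)² × 4650 = 42691.2 km³/s².
Semi-major axis of the transfer orbit: a_t = (23200 + 4650)/2 = 13925 km.
Circular speed at r₁: v₁ = √(μ/r₁) = √(42691.2/23200) = 1.3565 km/s.
Transfer-orbit speed at r₁ (v² = μ(2/r − 1/a)): v_a = √[μ(2/r₁ − 1/a_t)] = 0.78389 km/s.
First burn Δv₁ = |v_a − v₁| = 0.5726 km/s.
At r₂, v₂ = √(μ/r₂) = 3.030 km/s.
Transfer-orbit speed at r₂: v_p = √[μ(2/r₂ − 1/a_t)] = 3.911 km/s.
Second burn Δv₂ = |v₂ − v_p| = 0.8810 km/s.
Total Δv = Δv₁ + Δv₂ = 1.454 km/s.

Δv = 1450 m/s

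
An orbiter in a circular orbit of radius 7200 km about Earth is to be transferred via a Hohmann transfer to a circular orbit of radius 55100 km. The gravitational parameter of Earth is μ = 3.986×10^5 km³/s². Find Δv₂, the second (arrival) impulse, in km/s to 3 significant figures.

Semi-major axis of the transfer orbit: a_t = (7200 + 55100)/2 = 31150 km.
On the circular orbit at r = 55100 km, v_c = √(μ/r) = 2.690 km/s.
Vis-viva on the transfer ellipse at r = 55100 km gives v_t = √[μ(2/r − 1/a_t)] = 1.293 km/s.
Δv₂ = |v_t − v_c| = |1.293 − 2.690| = 1.397 km/s.

Δv₂ = 1.40 km/s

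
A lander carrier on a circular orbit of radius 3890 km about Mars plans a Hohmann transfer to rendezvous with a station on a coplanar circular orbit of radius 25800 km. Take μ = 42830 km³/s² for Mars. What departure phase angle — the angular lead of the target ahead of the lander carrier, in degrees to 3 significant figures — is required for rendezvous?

The Hohmann ellipse has a_t = (r₁ + r₂)/2 = 14845 km.
Transfer time t = π√(a_t³/μ) = 27457 s.
Target angular speed ω₂ = √(μ/r₂³) = 4.9940×10^-5 rad/s.
Angle swept by the target during transfer: ω₂·t = 1.3712 rad = 78.56°.
The lander carrier traverses 180° on the transfer ellipse, so the target must lead by 180° − 78.56° = 101°.

φ = 101°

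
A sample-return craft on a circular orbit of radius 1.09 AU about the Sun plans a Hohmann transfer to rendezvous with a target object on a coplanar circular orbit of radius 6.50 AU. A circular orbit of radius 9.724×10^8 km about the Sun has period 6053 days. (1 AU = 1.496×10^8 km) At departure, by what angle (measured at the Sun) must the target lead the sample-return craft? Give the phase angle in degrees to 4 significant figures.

From Kepler's third law T² = 4π²r³/μ at r = 9.724×10^8 km, T = 6053 days = 6053 × 86400 s = 5.229792×10^8 s: μ = 4π²r³/T² = 1.32717×10^11 km³/s².
In km: r₁ = 1.09 × 1.496×10^8 = 1.63064×10^8 km; r₂ = 6.50 × 1.496×10^8 = 9.724×10^8 km.
Transfer-ellipse semi-major axis a_t = (r₁ + r₂)/2 = (1.63064×10^8 + 9.724×10^8)/2 = 5.67732×10^8 km.
Transfer time t = π√(a_t³/μ) = 1.16655×10^8 s.
Target angular speed ω₂ = √(μ/r₂³) = 1.20142×10^-8 rad/s.
Angle swept by the target during transfer: ω₂·t = 1.4015 rad = 80.30°.
The sample-return craft traverses 180° on the transfer ellipse, so the target must lead by 180° − 80.30° = 99.70°.

φ = 99.70°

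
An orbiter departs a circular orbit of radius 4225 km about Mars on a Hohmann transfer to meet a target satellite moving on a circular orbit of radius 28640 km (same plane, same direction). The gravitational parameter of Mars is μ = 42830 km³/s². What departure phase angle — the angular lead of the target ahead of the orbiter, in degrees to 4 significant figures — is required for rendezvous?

φ = 101.8°

The Hohmann ellipse has a_t = (r₁ + r₂)/2 = 16432.5 km.
The half-period of the transfer ellipse is t = π√(a_t³/μ) = 31977 s.
The target's mean motion on its circular orbit is ω₂ = √(μ/r₂³) = 4.2699×10^-5 rad/s.
Angle swept by the target during transfer: ω₂·t = 1.3654 rad = 78.23°.
The orbiter traverses 180° on the transfer ellipse, so the target must lead by 180° − 78.23° = 101.8°.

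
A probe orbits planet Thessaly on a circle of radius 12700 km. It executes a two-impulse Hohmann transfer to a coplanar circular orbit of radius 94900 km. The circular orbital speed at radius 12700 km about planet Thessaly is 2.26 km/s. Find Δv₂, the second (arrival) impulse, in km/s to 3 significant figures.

Δv₂ = 0.425 km/s

From the circular-orbit relation v² = μ/r at r = 12700 km: μ = v²r = (2.26)² × 12700 = 64866.5 km³/s².
Transfer-ellipse semi-major axis a_t = (r₁ + r₂)/2 = (12700 + 94900)/2 = 53800 km.
Circular speed at r = 94900 km: v_c = √(μ/r) = 0.8268 km/s.
Vis-viva on the transfer ellipse at r = 94900 km gives v_t = √[μ(2/r − 1/a_t)] = 0.4017 km/s.
Δv₂ = |v_t − v_c| = |0.4017 − 0.8268| = 0.4251 km/s.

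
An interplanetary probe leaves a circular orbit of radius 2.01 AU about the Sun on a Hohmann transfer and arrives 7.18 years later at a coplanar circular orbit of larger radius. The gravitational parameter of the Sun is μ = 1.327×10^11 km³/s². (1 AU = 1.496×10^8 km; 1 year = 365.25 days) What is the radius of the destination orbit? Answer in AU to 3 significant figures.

In km: r₁ = 2.01 × 1.496×10^8 = 3.00696×10^8 km.
Transfer time t = 7.18 years × 365.25 × 86400 s = 2.26583568×10^8 s, and t = π√(a_t³/μ).
So a_t = (μ t²/π²)^(1/3) = (1.327×10^11 × (2.26583568×10^8)² / π²)^(1/3) = 8.8378×10^8 km.
Since a_t = (r₁ + r₂)/2, r₂ = 2a_t − r₁ = 2×8.8378×10^8 − 3.00696×10^8 = 1.466864×10^9 km.
In AU: r₂ = 1.466864×10^9 / 1.496×10^8 = 9.81 AU.

r₂ = 9.81 AU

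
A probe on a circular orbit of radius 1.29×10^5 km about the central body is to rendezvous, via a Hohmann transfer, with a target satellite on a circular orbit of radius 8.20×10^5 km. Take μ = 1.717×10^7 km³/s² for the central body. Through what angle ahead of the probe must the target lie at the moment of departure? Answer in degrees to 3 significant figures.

φ = 101°

The Hohmann ellipse has a_t = (r₁ + r₂)/2 = 4.745×10^5 km.
Transfer time t = π√(a_t³/μ) = 2.4781×10^5 s.
The target's mean motion on its circular orbit is ω₂ = √(μ/r₂³) = 5.5804×10^-6 rad/s.
Angle swept by the target during transfer: ω₂·t = 1.3829 rad = 79.23°.
The probe traverses 180° on the transfer ellipse, so the target must lead by 180° − 79.23° = 101°.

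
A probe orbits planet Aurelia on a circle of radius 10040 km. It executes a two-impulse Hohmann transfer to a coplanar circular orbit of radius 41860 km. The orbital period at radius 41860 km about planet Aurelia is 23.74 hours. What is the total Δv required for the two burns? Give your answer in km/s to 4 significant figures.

From Kepler's third law T² = 4π²r³/μ at r = 41860 km, T = 23.74 hours = 23.74 × 3600 s = 85464 s: μ = 4π²r³/T² = 3.96452×10^5 km³/s².
Transfer-ellipse semi-major axis a_t = (r₁ + r₂)/2 = (10040 + 41860)/2 = 25950 km.
Circular speed at r₁: v₁ = √(μ/r₁) = √(3.96452×10^5/10040) = 6.284 km/s.
Transfer-orbit speed at r₁ (v² = μ(2/r − 1/a)): v_p = √[μ(2/r₁ − 1/a_t)] = 7.981 km/s.
First burn Δv₁ = |v_p − v₁| = 1.697 km/s.
Circular speed at r₂: v₂ = √(μ/r₂) = 3.077 km/s.
Transfer-orbit speed at r₂: v_a = √[μ(2/r₂ − 1/a_t)] = 1.914 km/s.
Second burn Δv₂ = |v₂ − v_a| = 1.163 km/s.
Δv = Δv₁ + Δv₂ = 1.697 + 1.163 = 2.860 km/s.

Δv = 2.860 km/s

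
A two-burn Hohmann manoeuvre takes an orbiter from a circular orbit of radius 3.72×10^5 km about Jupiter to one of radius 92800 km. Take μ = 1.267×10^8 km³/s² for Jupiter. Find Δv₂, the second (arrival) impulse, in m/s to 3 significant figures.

Δv₂ = 9800 m/s

The Hohmann ellipse has a_t = (r₁ + r₂)/2 = 2.324×10^5 km.
On the circular orbit at r = 92800 km, v_c = √(μ/r) = 36.950 km/s.
Transfer-orbit speed at the same r (vis-viva, a = a_t): v_t = √[μ(2/r − 1/a_t)] = 46.749 km/s.
Δv₂ = |v_t − v_c| = |46.749 − 36.950| = 9.799 km/s.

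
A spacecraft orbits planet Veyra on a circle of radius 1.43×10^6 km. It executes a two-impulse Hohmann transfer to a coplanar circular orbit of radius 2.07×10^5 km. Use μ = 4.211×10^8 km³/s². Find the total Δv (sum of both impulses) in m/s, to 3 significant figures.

Δv = 23000 m/s

Semi-major axis of the transfer orbit: a_t = (1.430×10^6 + 2.070×10^5)/2 = 8.185×10^5 km.
At r₁ the circular-orbit speed is v₁ = √(μ/r₁) = 17.16 km/s.
On the transfer ellipse at r₁, v² = μ(2/r − 1/a) gives v_a = √[μ(2/r₁ − 1/a_t)] = 8.630 km/s.
First burn Δv₁ = |v_a − v₁| = 8.530 km/s.
Circular speed at r₂: v₂ = √(μ/r₂) = 45.103 km/s.
Transfer-orbit speed at r₂: v_p = √[μ(2/r₂ − 1/a_t)] = 59.616 km/s.
Second burn Δv₂ = |v₂ − v_p| = 14.51 km/s.
Δv = Δv₁ + Δv₂ = 8.530 + 14.51 = 23.04 km/s.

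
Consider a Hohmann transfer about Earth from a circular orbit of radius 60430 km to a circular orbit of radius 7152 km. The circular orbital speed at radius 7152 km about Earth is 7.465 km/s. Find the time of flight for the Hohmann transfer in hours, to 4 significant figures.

From the circular-orbit relation v² = μ/r at r = 7152 km: μ = v²r = (7.465)² × 7152 = 3.98554×10^5 km³/s².
Semi-major axis of the transfer orbit: a_t = (60430 + 7152)/2 = 33791 km.
Transfer time t = π√(a_t³/μ) = π√((33791)³ / 3.98554×10^5) = 30910 s.
Converting: 30910 s ÷ 3600 s/hour = 8.586 hours.

t = 8.586 hours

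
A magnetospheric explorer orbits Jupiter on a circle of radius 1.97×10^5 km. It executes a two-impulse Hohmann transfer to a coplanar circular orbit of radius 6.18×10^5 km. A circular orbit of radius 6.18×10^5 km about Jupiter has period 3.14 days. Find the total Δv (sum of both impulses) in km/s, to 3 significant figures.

Δv = 10.2 km/s

From Kepler's third law T² = 4π²r³/μ at r = 6.18×10^5 km, T = 3.14 days = 3.14 × 86400 s = 2.71296×10^5 s: μ = 4π²r³/T² = 1.26601×10^8 km³/s².
The Hohmann ellipse has a_t = (r₁ + r₂)/2 = 4.075×10^5 km.
Circular speed at r₁: v₁ = √(μ/r₁) = √(1.26601×10^8/1.970×10^5) = 25.3505 km/s.
On the transfer ellipse at r₁, vis-viva equation gives v_p = √[μ(2/r₁ − 1/a_t)] = 31.2188 km/s.
First burn Δv₁ = |v_p − v₁| = 5.868 km/s.
Circular speed at r₂: v₂ = √(μ/r₂) = 14.313 km/s.
Transfer-orbit speed at r₂: v_a = √[μ(2/r₂ − 1/a_t)] = 9.9516 km/s.
Second burn Δv₂ = |v₂ − v_a| = 4.361 km/s.
Total Δv = Δv₁ + Δv₂ = 10.23 km/s.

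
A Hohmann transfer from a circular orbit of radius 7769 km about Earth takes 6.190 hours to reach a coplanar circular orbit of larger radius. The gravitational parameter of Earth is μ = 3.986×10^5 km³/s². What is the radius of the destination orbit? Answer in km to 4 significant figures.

r₂ = 46570 km

Transfer time t = 6.190 hours = 22284 s, and t = π√(a_t³/μ).
So a_t = (μ t²/π²)^(1/3) = (3.986×10^5 × (22284)² / π²)^(1/3) = 27169 km.
Since a_t = (r₁ + r₂)/2, r₂ = 2a_t − r₁ = 2×27169 − 7769 = 46569 km.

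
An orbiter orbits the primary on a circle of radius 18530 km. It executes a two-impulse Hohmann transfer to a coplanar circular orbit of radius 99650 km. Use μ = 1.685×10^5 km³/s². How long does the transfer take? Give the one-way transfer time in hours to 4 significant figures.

Semi-major axis of the transfer orbit: a_t = (18530 + 99650)/2 = 59090 km.
Transfer time t = π√(a_t³/μ) = π√((59090)³ / 1.685×10^5) = 1.0993×10^5 s.
Converting: 1.0993×10^5 s ÷ 3600 s/hour = 30.54 hours.

t = 30.54 hours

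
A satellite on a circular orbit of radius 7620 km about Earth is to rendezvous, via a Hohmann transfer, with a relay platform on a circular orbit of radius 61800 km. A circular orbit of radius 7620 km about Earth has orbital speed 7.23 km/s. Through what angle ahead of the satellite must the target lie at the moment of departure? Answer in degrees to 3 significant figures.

φ = 104°

From the circular-orbit relation v² = μ/r at r = 7620 km: μ = v²r = (7.23)² × 7620 = 3.98319×10^5 km³/s².
Semi-major axis of the transfer orbit: a_t = (7620 + 61800)/2 = 34710 km.
The half-period of the transfer ellipse is t = π√(a_t³/μ) = 32190 s.
The target's mean motion on its circular orbit is ω₂ = √(μ/r₂³) = 4.108×10^-5 rad/s.
Angle swept by the target during transfer: ω₂·t = 1.3224 rad = 75.77°.
Arrival is 180° from departure on the ellipse, so φ = 180° − 75.77° = 104°.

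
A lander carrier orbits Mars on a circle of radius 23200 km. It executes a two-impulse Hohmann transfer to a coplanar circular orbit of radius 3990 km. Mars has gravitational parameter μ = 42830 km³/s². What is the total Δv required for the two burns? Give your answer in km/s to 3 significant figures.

Δv = 1.63 km/s

Semi-major axis of the transfer orbit: a_t = (23200 + 3990)/2 = 13595 km.
Circular speed at r₁: v₁ = √(μ/r₁) = √(42830/23200) = 1.35872 km/s.
On the transfer ellipse at r₁, vis-viva gives v_a = √[μ(2/r₁ − 1/a_t)] = 0.736083 km/s.
First burn Δv₁ = |v_a − v₁| = 0.62264 km/s.
At r₂, v₂ = √(μ/r₂) = 3.2763 km/s.
Transfer-orbit speed at r₂: v_p = √[μ(2/r₂ − 1/a_t)] = 4.2800 km/s.
Second burn Δv₂ = |v₂ − v_p| = 1.0037 km/s.
Total Δv = Δv₁ + Δv₂ = 1.626 km/s.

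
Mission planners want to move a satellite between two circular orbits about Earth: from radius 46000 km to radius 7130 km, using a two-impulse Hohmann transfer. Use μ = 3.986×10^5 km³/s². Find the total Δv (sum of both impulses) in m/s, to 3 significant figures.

Semi-major axis of the transfer orbit: a_t = (46000 + 7130)/2 = 26565 km.
At r₁ the circular-orbit speed is v₁ = √(μ/r₁) = 2.944 km/s.
On the transfer ellipse at r₁, v² = μ(2/r − 1/a) gives v_a = √[μ(2/r₁ − 1/a_t)] = 1.525 km/s.
First burn Δv₁ = |v_a − v₁| = 1.419 km/s.
Circular speed at r₂: v₂ = √(μ/r₂) = 7.477 km/s.
Transfer-orbit speed at r₂: v_p = √[μ(2/r₂ − 1/a_t)] = 9.839 km/s.
Second burn Δv₂ = |v₂ − v_p| = 2.362 km/s.
Total Δv = Δv₁ + Δv₂ = 3.781 km/s.

Δv = 3780 m/s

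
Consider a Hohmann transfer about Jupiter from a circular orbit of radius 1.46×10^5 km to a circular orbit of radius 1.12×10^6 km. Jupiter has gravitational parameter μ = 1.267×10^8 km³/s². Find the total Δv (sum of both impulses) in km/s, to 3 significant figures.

Semi-major axis of the transfer orbit: a_t = (1.460×10^5 + 1.120×10^6)/2 = 6.330×10^5 km.
At r₁ the circular-orbit speed is v₁ = √(μ/r₁) = 29.459 km/s.
On the transfer ellipse at r₁, vis-viva equation gives v_p = √[μ(2/r₁ − 1/a_t)] = 39.185 km/s.
First burn Δv₁ = |v_p − v₁| = 9.726 km/s.
Circular speed at r₂: v₂ = √(μ/r₂) = 10.636 km/s.
Transfer-orbit speed at r₂: v_a = √[μ(2/r₂ − 1/a_t)] = 5.1080 km/s.
Second burn Δv₂ = |v₂ − v_a| = 5.528 km/s.
Δv = Δv₁ + Δv₂ = 9.726 + 5.528 = 15.25 km/s.

Δv = 15.3 km/s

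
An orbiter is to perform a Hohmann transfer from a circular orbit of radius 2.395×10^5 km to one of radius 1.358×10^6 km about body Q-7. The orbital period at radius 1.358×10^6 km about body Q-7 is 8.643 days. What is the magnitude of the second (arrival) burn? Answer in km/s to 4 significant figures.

Δv₂ = 5.169 km/s

From Kepler's third law T² = 4π²r³/μ at r = 1.358×10^6 km, T = 8.643 days = 8.643 × 86400 s = 7.467552×10^5 s: μ = 4π²r³/T² = 1.77297×10^8 km³/s².
Semi-major axis of the transfer orbit: a_t = (2.395×10^5 + 1.358×10^6)/2 = 7.9875×10^5 km.
On the circular orbit at r = 1.358×10^6 km, v_c = √(μ/r) = 11.426 km/s.
Transfer-orbit speed at the same r (vis-viva, a = a_t): v_t = √[μ(2/r − 1/a_t)] = 6.2567 km/s.
Δv₂ = |v_t − v_c| = |6.2567 − 11.426| = 5.169 km/s.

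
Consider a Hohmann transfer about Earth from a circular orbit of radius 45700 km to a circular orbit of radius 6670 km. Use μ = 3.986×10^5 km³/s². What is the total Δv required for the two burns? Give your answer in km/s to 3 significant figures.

The Hohmann ellipse has a_t = (r₁ + r₂)/2 = 26185 km.
At r₁ the circular-orbit speed is v₁ = √(μ/r₁) = 2.9533 km/s.
On the transfer ellipse at r₁, vis-viva gives v_a = √[μ(2/r₁ − 1/a_t)] = 1.4906 km/s.
First burn Δv₁ = |v_a − v₁| = 1.463 km/s.
At r₂, v₂ = √(μ/r₂) = 7.73047 km/s.
Transfer-orbit speed at r₂: v_p = √[μ(2/r₂ − 1/a_t)] = 10.2126 km/s.
Second burn Δv₂ = |v₂ − v_p| = 2.482 km/s.
Total Δv = Δv₁ + Δv₂ = 3.945 km/s.

Δv = 3.94 km/s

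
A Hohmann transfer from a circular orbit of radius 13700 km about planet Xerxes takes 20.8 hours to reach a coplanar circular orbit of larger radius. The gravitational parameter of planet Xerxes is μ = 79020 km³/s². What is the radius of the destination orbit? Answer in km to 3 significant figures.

r₂ = 57400 km

Transfer time t = 20.8 hours = 74880 s, and t = π√(a_t³/μ).
So a_t = (μ t²/π²)^(1/3) = (79020 × (74880)² / π²)^(1/3) = 35540 km.
Since a_t = (r₁ + r₂)/2, r₂ = 2a_t − r₁ = 2×35540 − 13700 = 57380 km.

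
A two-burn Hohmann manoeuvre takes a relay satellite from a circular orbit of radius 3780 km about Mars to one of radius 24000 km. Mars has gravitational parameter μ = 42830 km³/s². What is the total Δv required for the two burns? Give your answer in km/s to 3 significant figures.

Δv = 1.70 km/s

Semi-major axis of the transfer orbit: a_t = (3780 + 24000)/2 = 13890 km.
Circular speed at r₁: v₁ = √(μ/r₁) = √(42830/3780) = 3.366 km/s.
On the transfer ellipse at r₁, vis-viva gives v_p = √[μ(2/r₁ − 1/a_t)] = 4.425 km/s.
First burn Δv₁ = |v_p − v₁| = 1.059 km/s.
Circular speed at r₂: v₂ = √(μ/r₂) = 1.3359 km/s.
Transfer-orbit speed at r₂: v_a = √[μ(2/r₂ − 1/a_t)] = 0.69689 km/s.
Second burn Δv₂ = |v₂ − v_a| = 0.6390 km/s.
Δv = Δv₁ + Δv₂ = 1.059 + 0.6390 = 1.698 km/s.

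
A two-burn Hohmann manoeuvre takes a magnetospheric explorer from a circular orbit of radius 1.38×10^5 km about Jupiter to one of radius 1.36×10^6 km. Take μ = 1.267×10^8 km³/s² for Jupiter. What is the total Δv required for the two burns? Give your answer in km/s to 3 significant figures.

Δv = 16.0 km/s

The Hohmann ellipse has a_t = (r₁ + r₂)/2 = 7.490×10^5 km.
Circular speed at r₁: v₁ = √(μ/r₁) = √(1.267×10^8/1.380×10^5) = 30.30 km/s.
On the transfer ellipse at r₁, v² = μ(2/r − 1/a) gives v_p = √[μ(2/r₁ − 1/a_t)] = 40.83 km/s.
First burn Δv₁ = |v_p − v₁| = 10.53 km/s.
Circular speed at r₂: v₂ = √(μ/r₂) = 9.652 km/s.
Transfer-orbit speed at r₂: v_a = √[μ(2/r₂ − 1/a_t)] = 4.143 km/s.
Second burn Δv₂ = |v₂ − v_a| = 5.509 km/s.
Total Δv = Δv₁ + Δv₂ = 16.04 km/s.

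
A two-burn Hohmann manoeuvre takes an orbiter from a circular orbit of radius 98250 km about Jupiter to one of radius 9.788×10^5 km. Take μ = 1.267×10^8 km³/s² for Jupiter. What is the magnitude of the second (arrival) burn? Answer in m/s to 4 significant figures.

Δv₂ = 6518 m/s

The Hohmann ellipse has a_t = (r₁ + r₂)/2 = 5.38525×10^5 km.
On the circular orbit at r = 9.788×10^5 km, v_c = √(μ/r) = 11.3774 km/s.
Vis-viva on the transfer ellipse at r = 9.788×10^5 km gives v_t = √[μ(2/r − 1/a_t)] = 4.85965 km/s.
Δv₂ = |v_t − v_c| = |4.85965 − 11.3774| = 6.518 km/s.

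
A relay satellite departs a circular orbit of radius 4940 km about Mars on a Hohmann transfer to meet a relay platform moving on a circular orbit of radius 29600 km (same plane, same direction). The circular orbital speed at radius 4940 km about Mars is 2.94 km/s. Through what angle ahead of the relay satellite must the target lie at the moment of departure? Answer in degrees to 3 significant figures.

φ = 99.8°

From the circular-orbit relation v² = μ/r at r = 4940 km: μ = v²r = (2.94)² × 4940 = 42699.4 km³/s².
Semi-major axis of the transfer orbit: a_t = (4940 + 29600)/2 = 17270 km.
Transfer time t = π√(a_t³/μ) = 34505 s.
The target's mean motion on its circular orbit is ω₂ = √(μ/r₂³) = 4.0576×10^-5 rad/s.
Angle swept by the target during transfer: ω₂·t = 1.4001 rad = 80.22°.
Arrival is 180° from departure on the ellipse, so φ = 180° − 80.22° = 99.8°.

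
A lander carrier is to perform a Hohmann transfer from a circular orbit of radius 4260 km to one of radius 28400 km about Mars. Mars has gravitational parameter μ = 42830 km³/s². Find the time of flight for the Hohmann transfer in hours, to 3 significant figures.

Transfer-ellipse semi-major axis a_t = (r₁ + r₂)/2 = (4260 + 28400)/2 = 16330 km.
Half the transfer-orbit period gives t = π√(a_t³/μ) = 31680 s.
Converting: 31680 s ÷ 3600 s/hour = 8.80 hours.

t = 8.80 hours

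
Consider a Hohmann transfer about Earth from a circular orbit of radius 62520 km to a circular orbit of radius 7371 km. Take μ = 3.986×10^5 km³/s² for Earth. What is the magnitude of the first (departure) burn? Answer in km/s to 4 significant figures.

Δv₁ = 1.365 km/s

The Hohmann ellipse has a_t = (r₁ + r₂)/2 = 34945.5 km.
Circular speed at r = 62520 km: v_c = √(μ/r) = 2.525 km/s.
Transfer-orbit speed at the same r (vis-viva, a = a_t): v_t = √[μ(2/r − 1/a_t)] = 1.160 km/s.
Δv₁ = |v_t − v_c| = |1.160 − 2.525| = 1.365 km/s.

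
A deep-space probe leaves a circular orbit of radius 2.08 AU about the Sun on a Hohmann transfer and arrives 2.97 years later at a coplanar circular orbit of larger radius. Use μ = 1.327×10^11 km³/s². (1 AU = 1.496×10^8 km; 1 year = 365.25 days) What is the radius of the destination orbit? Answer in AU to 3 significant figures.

In km: r₁ = 2.08 × 1.496×10^8 = 3.11168×10^8 km.
Transfer time t = 2.97 years × 365.25 × 86400 s = 9.3726072×10^7 s, and t = π√(a_t³/μ).
So a_t = (μ t²/π²)^(1/3) = (1.327×10^11 × (9.3726072×10^7)² / π²)^(1/3) = 4.9064×10^8 km.
Since a_t = (r₁ + r₂)/2, r₂ = 2a_t − r₁ = 2×4.9064×10^8 − 3.11168×10^8 = 6.70112×10^8 km.
In AU: r₂ = 6.70112×10^8 / 1.496×10^8 = 4.48 AU.

r₂ = 4.48 AU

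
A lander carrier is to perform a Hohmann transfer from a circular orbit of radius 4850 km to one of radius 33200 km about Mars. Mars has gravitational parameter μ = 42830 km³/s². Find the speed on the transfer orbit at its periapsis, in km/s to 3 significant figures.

Semi-major axis of the transfer orbit: a_t = (4850 + 33200)/2 = 19025 km.
At periapsis, r = 4850 km.
Applying v² = μ(2/r − 1/a_t): v = 3.926 km/s.

v = 3.93 km/s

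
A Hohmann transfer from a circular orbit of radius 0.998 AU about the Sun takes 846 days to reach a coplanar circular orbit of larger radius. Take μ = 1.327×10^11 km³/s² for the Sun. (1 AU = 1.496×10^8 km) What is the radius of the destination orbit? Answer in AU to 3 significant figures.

In km: r₁ = 0.998 × 1.496×10^8 = 1.493008×10^8 km.
Transfer time t = 846 days = 7.30944×10^7 s, and t = π√(a_t³/μ).
So a_t = (μ t²/π²)^(1/3) = (1.327×10^11 × (7.30944×10^7)² / π²)^(1/3) = 4.1570×10^8 km.
Since a_t = (r₁ + r₂)/2, r₂ = 2a_t − r₁ = 2×4.1570×10^8 − 1.493008×10^8 = 6.820992×10^8 km.
In AU: r₂ = 6.820992×10^8 / 1.496×10^8 = 4.56 AU.

r₂ = 4.56 AU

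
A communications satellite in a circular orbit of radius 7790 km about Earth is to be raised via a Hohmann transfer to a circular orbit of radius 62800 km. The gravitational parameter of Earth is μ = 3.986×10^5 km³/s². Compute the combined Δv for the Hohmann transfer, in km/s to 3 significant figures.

Δv = 3.72 km/s

Semi-major axis of the transfer orbit: a_t = (7790 + 62800)/2 = 35295 km.
At r₁ the circular-orbit speed is v₁ = √(μ/r₁) = 7.1532 km/s.
On the transfer ellipse at r₁, vis-viva equation gives v_p = √[μ(2/r₁ − 1/a_t)] = 9.5416 km/s.
First burn Δv₁ = |v_p − v₁| = 2.388 km/s.
Circular speed at r₂: v₂ = √(μ/r₂) = 2.5194 km/s.
Transfer-orbit speed at r₂: v_a = √[μ(2/r₂ − 1/a_t)] = 1.1836 km/s.
Second burn Δv₂ = |v₂ − v_a| = 1.336 km/s.
Total Δv = Δv₁ + Δv₂ = 3.724 km/s.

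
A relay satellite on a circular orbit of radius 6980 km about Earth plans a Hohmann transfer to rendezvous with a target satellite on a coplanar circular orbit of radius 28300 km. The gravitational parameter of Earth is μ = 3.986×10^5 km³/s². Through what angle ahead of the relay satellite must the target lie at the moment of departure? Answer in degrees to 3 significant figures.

φ = 91.4°

Transfer-ellipse semi-major axis a_t = (r₁ + r₂)/2 = (6980 + 28300)/2 = 17640 km.
The half-period of the transfer ellipse is t = π√(a_t³/μ) = 11660 s.
Target angular speed ω₂ = √(μ/r₂³) = 1.326×10^-4 rad/s.
Angle swept by the target during transfer: ω₂·t = 1.546 rad = 88.58°.
Arrival is 180° from departure on the ellipse, so φ = 180° − 88.58° = 91.4°.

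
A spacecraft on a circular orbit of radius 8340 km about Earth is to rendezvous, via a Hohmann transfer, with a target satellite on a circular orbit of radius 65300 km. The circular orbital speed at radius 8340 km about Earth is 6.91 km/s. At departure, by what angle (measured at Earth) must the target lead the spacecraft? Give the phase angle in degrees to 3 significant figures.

φ = 104°

From the circular-orbit relation v² = μ/r at r = 8340 km: μ = v²r = (6.91)² × 8340 = 3.98219×10^5 km³/s².
Transfer-ellipse semi-major axis a_t = (r₁ + r₂)/2 = (8340 + 65300)/2 = 36820 km.
The half-period of the transfer ellipse is t = π√(a_t³/μ) = 35173.4 s.
Target angular speed ω₂ = √(μ/r₂³) = 3.78174×10^-5 rad/s.
Angle swept by the target during transfer: ω₂·t = 1.3302 rad = 76.21°.
The spacecraft traverses 180° on the transfer ellipse, so the target must lead by 180° − 76.21° = 104°.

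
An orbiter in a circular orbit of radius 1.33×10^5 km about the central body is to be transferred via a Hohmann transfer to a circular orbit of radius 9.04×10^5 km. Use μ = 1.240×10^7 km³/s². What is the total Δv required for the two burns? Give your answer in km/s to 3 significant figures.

The Hohmann ellipse has a_t = (r₁ + r₂)/2 = 5.185×10^5 km.
At r₁ the circular-orbit speed is v₁ = √(μ/r₁) = 9.656 km/s.
On the transfer ellipse at r₁, v² = μ(2/r − 1/a) gives v_p = √[μ(2/r₁ − 1/a_t)] = 12.75 km/s.
First burn Δv₁ = |v_p − v₁| = 3.094 km/s.
Circular speed at r₂: v₂ = √(μ/r₂) = 3.704 km/s.
Transfer-orbit speed at r₂: v_a = √[μ(2/r₂ − 1/a_t)] = 1.876 km/s.
Second burn Δv₂ = |v₂ − v_a| = 1.828 km/s.
Δv = Δv₁ + Δv₂ = 3.094 + 1.828 = 4.922 km/s.

Δv = 4.92 km/s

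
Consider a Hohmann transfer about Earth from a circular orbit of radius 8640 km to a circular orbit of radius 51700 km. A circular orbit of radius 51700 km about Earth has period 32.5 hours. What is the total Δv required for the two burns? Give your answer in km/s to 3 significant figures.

From Kepler's third law T² = 4π²r³/μ at r = 51700 km, T = 32.5 hours = 32.5 × 3600 s = 1.170×10^5 s: μ = 4π²r³/T² = 3.98529×10^5 km³/s².
The Hohmann ellipse has a_t = (r₁ + r₂)/2 = 30170 km.
Circular speed at r₁: v₁ = √(μ/r₁) = √(3.98529×10^5/8640) = 6.792 km/s.
Transfer-orbit speed at r₁ (vis-viva): v_p = √[μ(2/r₁ − 1/a_t)] = 8.891 km/s.
First burn Δv₁ = |v_p − v₁| = 2.099 km/s.
At r₂, v₂ = √(μ/r₂) = 2.7764 km/s.
Transfer-orbit speed at r₂: v_a = √[μ(2/r₂ − 1/a_t)] = 1.4858 km/s.
Second burn Δv₂ = |v₂ − v_a| = 1.291 km/s.
Total Δv = Δv₁ + Δv₂ = 3.390 km/s.

Δv = 3.39 km/s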